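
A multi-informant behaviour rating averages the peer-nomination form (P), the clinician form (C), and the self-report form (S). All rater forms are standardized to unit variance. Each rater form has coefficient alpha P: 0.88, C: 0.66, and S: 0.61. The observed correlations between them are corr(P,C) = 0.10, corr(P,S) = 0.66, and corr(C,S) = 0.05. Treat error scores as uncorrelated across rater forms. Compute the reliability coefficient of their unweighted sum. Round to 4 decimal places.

0.8160

Var(P+C+S) = 3 + 2·[0.10 + 0.66 + 0.05] = 3 + 1.62 = 4.62.
Because errors are independent across components, Cov(Tᵢ,Tⱼ) = Cov(Xᵢ,Xⱼ); the off-diagonal part of the true-score variance is the same as above.
True-score variance = [0.88 + 0.66 + 0.61] + 1.62 = 2.15 + 1.62 = 3.77.
Reliability = 3.77 / 4.62 = 0.8160.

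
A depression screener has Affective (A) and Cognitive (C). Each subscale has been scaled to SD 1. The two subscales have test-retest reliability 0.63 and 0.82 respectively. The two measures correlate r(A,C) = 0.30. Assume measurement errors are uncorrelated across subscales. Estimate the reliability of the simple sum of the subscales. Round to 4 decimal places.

Var(A+C) = 2 + 2·[0.30] = 2 + 0.6 = 2.6.
Under uncorrelated errors the observed covariances equal the true-score covariances, so only the own-variance terms attenuate.
True-score variance = [0.63 + 0.82] + 0.6 = 1.45 + 0.6 = 2.05.
Reliability = 2.05 / 2.6 = 0.7885.

0.7885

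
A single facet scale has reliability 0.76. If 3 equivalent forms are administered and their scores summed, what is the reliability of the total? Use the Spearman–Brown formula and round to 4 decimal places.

0.9048

ρ_k = kρ / (1 + (k−1)ρ) = 3·0.76 / (1 + 2·0.76) = 2.280 / 2.520 = 0.9048.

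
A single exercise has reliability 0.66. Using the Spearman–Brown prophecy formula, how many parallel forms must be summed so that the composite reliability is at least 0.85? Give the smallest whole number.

k ≥ ρ*(1−ρ₁)/(ρ₁(1−ρ*)) = 0.85·0.34 / (0.66·0.15) = 2.919.
Smallest integer k = 3.

3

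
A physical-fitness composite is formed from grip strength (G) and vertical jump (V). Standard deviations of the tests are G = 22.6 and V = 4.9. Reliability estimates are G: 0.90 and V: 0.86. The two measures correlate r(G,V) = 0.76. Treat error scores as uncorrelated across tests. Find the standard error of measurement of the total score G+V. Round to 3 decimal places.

7.378

Var(total) = 534.77 + 168.325 = 703.095.
True-score variance = 480.333 + 168.325 = 648.657, so reliability = 0.9226.
Error variance = 703.095 − 648.657 = 54.4374; SEM = √54.4374 = 7.378.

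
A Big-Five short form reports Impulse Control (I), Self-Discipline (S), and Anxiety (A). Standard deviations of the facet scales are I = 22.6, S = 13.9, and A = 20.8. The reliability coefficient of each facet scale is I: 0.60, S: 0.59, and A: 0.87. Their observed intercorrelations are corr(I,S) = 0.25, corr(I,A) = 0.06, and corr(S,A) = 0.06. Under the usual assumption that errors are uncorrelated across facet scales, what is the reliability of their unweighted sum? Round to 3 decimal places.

Var(I+S+A) = 22.6² + 13.9² + 20.8² + 2·[22.6·13.9·0.25 + 22.6·20.8·0.06 + 13.9·20.8·0.06] = 1136.61 + 248.174 = 1384.78.
Under uncorrelated errors the observed covariances equal the true-score covariances, so only the own-variance terms attenuate.
True-score variance = [22.6²·0.60 + 13.9²·0.59 + 20.8²·0.87] + 248.174 = 796.847 + 248.174 = 1045.02.
Reliability = 1045.02 / 1384.78 = 0.755.

0.755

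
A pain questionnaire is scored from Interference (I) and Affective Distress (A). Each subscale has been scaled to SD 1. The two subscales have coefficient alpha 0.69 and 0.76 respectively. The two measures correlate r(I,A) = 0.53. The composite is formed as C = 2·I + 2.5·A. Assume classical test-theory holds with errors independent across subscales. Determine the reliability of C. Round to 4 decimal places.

Var(C) = 2² + 2.5² + 2·[5·0.53] = 10.25 + 5.3 = 15.55.
With uncorrelated errors the cross-covariances are all true-score covariance, so they carry over unchanged; only the diagonal terms shrink to ρᵢσᵢ².
True-score variance = [2²·0.69 + 2.5²·0.76] + 5.3 = 7.51 + 5.3 = 12.81.
Reliability = 12.81 / 15.55 = 0.8238.

0.8238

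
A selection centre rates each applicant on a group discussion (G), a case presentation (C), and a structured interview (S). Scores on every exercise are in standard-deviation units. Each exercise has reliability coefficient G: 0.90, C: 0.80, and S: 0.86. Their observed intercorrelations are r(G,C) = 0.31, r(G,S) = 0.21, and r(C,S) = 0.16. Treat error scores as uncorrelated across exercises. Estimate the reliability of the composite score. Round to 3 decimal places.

0.899

Var(G+C+S) = 3 + 2·[0.31 + 0.21 + 0.16] = 3 + 1.36 = 4.36.
Under uncorrelated errors the observed covariances equal the true-score covariances, so only the own-variance terms attenuate.
True-score variance = [0.90 + 0.80 + 0.86] + 1.36 = 2.56 + 1.36 = 3.92.
Reliability = 3.92 / 4.36 = 0.899.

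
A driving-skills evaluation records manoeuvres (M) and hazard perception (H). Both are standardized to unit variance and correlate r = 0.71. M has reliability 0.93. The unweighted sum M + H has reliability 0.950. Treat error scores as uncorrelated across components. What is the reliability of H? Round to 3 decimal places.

Var(M+H) = 2 + 2·0.71 = 3.420.
True-score variance = ρ_M + ρ_H + 2·0.71, so 0.950 = (0.93 + ρ_H + 1.42) / 3.420.
ρ_H = 0.950·3.420 − 0.93 − 1.42 = 0.899.

0.899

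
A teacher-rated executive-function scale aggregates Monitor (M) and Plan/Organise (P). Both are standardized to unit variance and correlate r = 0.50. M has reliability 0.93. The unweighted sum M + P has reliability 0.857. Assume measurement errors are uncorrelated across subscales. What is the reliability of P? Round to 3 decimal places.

0.641

Var(M+P) = 2 + 2·0.50 = 3.000.
True-score variance = ρ_M + ρ_P + 2·0.50, so 0.857 = (0.93 + ρ_P + 1.00) / 3.000.
ρ_P = 0.857·3.000 − 0.93 − 1.00 = 0.641.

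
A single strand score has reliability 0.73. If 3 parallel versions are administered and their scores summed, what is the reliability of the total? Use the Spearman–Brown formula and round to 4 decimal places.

ρ_k = kρ / (1 + (k−1)ρ) = 3·0.73 / (1 + 2·0.73) = 2.190 / 2.460 = 0.8902.

0.8902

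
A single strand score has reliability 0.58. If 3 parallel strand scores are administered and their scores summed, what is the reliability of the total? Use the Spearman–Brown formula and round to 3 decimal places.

0.806

ρ_k = kρ / (1 + (k−1)ρ) = 3·0.58 / (1 + 2·0.58) = 1.740 / 2.160 = 0.806.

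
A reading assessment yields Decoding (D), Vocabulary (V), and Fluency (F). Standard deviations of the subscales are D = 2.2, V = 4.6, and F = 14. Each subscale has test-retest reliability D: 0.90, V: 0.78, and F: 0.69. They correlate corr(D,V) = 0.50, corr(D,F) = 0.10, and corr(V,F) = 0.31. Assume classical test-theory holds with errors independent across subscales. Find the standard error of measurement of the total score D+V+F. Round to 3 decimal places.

Var(total) = 222 + 56.208 = 278.208.
True-score variance = 156.101 + 56.208 = 212.309, so reliability = 0.7631.
Error variance = 278.208 − 212.309 = 65.8992; SEM = √65.8992 = 8.118.

8.118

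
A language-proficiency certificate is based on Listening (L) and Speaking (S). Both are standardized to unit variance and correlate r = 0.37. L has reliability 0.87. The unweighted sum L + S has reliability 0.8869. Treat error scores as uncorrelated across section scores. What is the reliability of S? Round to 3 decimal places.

0.820

Var(L+S) = 2 + 2·0.37 = 2.740.
True-score variance = ρ_L + ρ_S + 2·0.37, so 0.8869 = (0.87 + ρ_S + 0.74) / 2.740.
ρ_S = 0.8869·2.740 − 0.87 − 0.74 = 0.820.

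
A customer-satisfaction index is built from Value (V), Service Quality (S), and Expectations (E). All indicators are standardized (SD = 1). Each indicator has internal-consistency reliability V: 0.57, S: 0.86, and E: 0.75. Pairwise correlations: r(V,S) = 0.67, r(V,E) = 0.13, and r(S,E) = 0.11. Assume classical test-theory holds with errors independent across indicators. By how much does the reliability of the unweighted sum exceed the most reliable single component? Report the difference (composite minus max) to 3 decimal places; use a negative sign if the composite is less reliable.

-0.030

Var(sum) = 3 + 1.82 = 4.82; true-score variance = 2.18 + 1.82 = 4; composite reliability = 0.8299.
Max component reliability = 0.8600.
Difference = 0.8299 − 0.8600 = -0.030.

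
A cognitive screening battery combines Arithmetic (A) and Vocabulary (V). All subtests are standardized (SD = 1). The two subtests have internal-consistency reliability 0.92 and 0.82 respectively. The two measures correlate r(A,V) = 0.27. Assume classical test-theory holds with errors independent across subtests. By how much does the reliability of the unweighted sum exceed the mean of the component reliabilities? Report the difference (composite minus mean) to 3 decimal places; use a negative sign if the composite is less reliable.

Var(sum) = 2 + 0.54 = 2.54; true-score variance = 1.74 + 0.54 = 2.28; composite reliability = 0.8976.
Mean component reliability = 0.8700.
Difference = 0.8976 − 0.8700 = 0.028.

0.028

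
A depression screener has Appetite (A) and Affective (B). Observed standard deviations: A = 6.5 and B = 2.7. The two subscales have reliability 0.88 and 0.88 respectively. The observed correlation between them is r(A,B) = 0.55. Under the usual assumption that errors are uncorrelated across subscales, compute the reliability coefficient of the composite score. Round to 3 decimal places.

Var(A+B) = 6.5² + 2.7² + 2·[6.5·2.7·0.55] = 49.54 + 19.305 = 68.845.
Because errors are independent across components, Cov(Tᵢ,Tⱼ) = Cov(Xᵢ,Xⱼ); the off-diagonal part of the true-score variance is the same as above.
True-score variance = [6.5²·0.88 + 2.7²·0.88] + 19.305 = 43.5952 + 19.305 = 62.9002.
Reliability = 62.9002 / 68.845 = 0.914.

0.914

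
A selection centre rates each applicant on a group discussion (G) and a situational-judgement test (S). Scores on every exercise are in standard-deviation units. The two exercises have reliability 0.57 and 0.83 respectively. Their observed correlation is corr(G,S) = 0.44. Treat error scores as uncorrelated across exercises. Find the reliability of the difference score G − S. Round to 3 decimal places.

0.464

Var(G−S) = 1 + 1 − 2·0.44 = 2 − 0.88 = 1.12.
Because errors are independent across components, Cov(Tᵢ,Tⱼ) = Cov(Xᵢ,Xⱼ); the off-diagonal part of the true-score variance is the same as above.
True-score variance = [0.57 + 0.83] − 0.88 = 1.4 − 0.88 = 0.52.
Reliability = 0.52 / 1.12 = 0.464.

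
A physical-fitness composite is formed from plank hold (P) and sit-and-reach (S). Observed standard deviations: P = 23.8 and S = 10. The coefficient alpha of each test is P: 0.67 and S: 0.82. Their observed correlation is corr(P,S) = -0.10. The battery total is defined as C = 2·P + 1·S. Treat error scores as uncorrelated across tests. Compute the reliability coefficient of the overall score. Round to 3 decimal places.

0.663

Var(C) = 2²·23.8² + 10² + 2·[2·23.8·10·(-0.10)] = 2365.76 − 95.2 = 2270.56.
Under uncorrelated errors the observed covariances equal the true-score covariances, so only the own-variance terms attenuate.
True-score variance = [2²·23.8²·0.67 + 10²·0.82] − 95.2 = 1600.06 − 95.2 = 1504.86.
Reliability = 1504.86 / 2270.56 = 0.663.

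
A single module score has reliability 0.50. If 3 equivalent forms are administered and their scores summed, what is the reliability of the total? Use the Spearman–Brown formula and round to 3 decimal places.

ρ_k = kρ / (1 + (k−1)ρ) = 3·0.50 / (1 + 2·0.50) = 1.500 / 2.000 = 0.750.

0.750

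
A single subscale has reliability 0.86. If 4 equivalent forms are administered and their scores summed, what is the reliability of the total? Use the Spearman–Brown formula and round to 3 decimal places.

0.961

ρ_k = kρ / (1 + (k−1)ρ) = 4·0.86 / (1 + 3·0.86) = 3.440 / 3.580 = 0.961.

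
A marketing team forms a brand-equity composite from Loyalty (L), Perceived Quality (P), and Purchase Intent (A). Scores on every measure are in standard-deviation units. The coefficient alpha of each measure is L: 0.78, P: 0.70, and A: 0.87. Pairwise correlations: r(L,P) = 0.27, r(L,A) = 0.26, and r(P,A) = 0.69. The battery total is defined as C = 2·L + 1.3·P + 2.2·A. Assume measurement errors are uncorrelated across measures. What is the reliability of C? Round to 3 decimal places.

Var(C) = 2² + 1.3² + 2.2² + 2·[2.6·0.27 + 4.4·0.26 + 2.86·0.69] = 10.53 + 7.6388 = 18.1688.
Because errors are independent across components, Cov(Tᵢ,Tⱼ) = Cov(Xᵢ,Xⱼ); the off-diagonal part of the true-score variance is the same as above.
True-score variance = [2²·0.78 + 1.3²·0.70 + 2.2²·0.87] + 7.6388 = 8.5138 + 7.6388 = 16.1526.
Reliability = 16.1526 / 18.1688 = 0.889.

0.889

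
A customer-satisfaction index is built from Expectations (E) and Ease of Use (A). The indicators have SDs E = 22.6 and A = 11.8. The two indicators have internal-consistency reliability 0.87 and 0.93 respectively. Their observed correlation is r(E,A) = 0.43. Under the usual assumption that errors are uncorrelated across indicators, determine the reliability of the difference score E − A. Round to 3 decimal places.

0.819

Var(E−A) = 22.6² + 11.8² − 2·22.6·11.8·0.43 = 650 − 229.345 = 420.655.
Because errors are independent across components, Cov(Tᵢ,Tⱼ) = Cov(Xᵢ,Xⱼ); the off-diagonal part of the true-score variance is the same as above.
True-score variance = [22.6²·0.87 + 11.8²·0.93] − 229.345 = 573.854 − 229.345 = 344.51.
Reliability = 344.51 / 420.655 = 0.819.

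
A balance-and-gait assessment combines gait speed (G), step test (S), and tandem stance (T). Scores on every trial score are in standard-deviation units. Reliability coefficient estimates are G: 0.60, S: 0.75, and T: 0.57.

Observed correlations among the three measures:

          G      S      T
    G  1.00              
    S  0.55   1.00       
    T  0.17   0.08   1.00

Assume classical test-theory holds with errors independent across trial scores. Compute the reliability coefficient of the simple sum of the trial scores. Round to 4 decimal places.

0.7652

Var(G+S+T) = 3 + 2·[0.55 + 0.17 + 0.08] = 3 + 1.6 = 4.6.
Under uncorrelated errors the observed covariances equal the true-score covariances, so only the own-variance terms attenuate.
True-score variance = [0.60 + 0.75 + 0.57] + 1.6 = 1.92 + 1.6 = 3.52.
Reliability = 3.52 / 4.6 = 0.7652.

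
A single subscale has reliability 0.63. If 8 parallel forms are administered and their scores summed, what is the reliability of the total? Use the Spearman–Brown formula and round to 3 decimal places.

ρ_k = kρ / (1 + (k−1)ρ) = 8·0.63 / (1 + 7·0.63) = 5.040 / 5.410 = 0.932.

0.932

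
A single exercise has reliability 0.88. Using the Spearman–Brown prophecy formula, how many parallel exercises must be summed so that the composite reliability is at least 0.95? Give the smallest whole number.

k ≥ ρ*(1−ρ₁)/(ρ₁(1−ρ*)) = 0.95·0.12 / (0.88·0.05) = 2.591.
Smallest integer k = 3.

3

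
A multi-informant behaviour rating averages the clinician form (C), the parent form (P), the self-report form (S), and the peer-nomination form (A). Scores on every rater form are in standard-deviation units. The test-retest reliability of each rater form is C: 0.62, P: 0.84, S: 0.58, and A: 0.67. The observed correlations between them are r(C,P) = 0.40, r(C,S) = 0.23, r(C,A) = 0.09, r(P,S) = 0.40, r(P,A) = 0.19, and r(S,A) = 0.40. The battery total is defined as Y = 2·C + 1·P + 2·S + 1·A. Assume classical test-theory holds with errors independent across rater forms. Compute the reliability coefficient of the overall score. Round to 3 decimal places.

Var(Y) = 2² + 1 + 2² + 1 + 2·[2·0.40 + 4·0.23 + 2·0.09 + 2·0.40 + 0.19 + 2·0.40] = 10 + 7.38 = 17.38.
With uncorrelated errors the cross-covariances are all true-score covariance, so they carry over unchanged; only the diagonal terms shrink to ρᵢσᵢ².
True-score variance = [2²·0.62 + 0.84 + 2²·0.58 + 0.67] + 7.38 = 6.31 + 7.38 = 13.69.
Reliability = 13.69 / 17.38 = 0.788.

0.788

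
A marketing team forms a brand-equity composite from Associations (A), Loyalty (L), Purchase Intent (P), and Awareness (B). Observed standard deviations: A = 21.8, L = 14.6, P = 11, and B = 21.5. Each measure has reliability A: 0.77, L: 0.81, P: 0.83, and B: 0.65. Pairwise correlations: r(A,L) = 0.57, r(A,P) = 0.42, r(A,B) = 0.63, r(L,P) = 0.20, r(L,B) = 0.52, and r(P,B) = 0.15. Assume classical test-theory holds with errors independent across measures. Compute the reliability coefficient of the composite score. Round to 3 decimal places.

Var(A+L+P+B) = 21.8² + 14.6² + 11² + 21.5² + 2·[21.8·14.6·0.57 + 21.8·11·0.42 + 21.8·21.5·0.63 + 14.6·11·0.20 + 14.6·21.5·0.52 + 11·21.5·0.15] = 1271.65 + 1616.48 = 2888.13.
With uncorrelated errors the cross-covariances are all true-score covariance, so they carry over unchanged; only the diagonal terms shrink to ρᵢσᵢ².
True-score variance = [21.8²·0.77 + 14.6²·0.81 + 11²·0.83 + 21.5²·0.65] + 1616.48 = 939.487 + 1616.48 = 2555.97.
Reliability = 2555.97 / 2888.13 = 0.885.

0.885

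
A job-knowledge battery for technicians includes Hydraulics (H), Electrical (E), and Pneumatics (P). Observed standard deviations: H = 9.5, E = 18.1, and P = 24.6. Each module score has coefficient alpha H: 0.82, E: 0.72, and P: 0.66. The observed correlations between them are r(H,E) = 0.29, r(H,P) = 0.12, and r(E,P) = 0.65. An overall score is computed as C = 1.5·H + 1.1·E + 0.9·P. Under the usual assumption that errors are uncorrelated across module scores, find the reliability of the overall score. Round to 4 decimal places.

0.8349

Var(C) = 1.5²·9.5² + 1.1²·18.1² + 0.9²·24.6² + 2·[1.65·9.5·18.1·0.29 + 1.35·9.5·24.6·0.12 + 0.99·18.1·24.6·0.65] = 1089.65 + 813.325 = 1902.97.
Because errors are independent across components, Cov(Tᵢ,Tⱼ) = Cov(Xᵢ,Xⱼ); the off-diagonal part of the true-score variance is the same as above.
True-score variance = [1.5²·9.5²·0.82 + 1.1²·18.1²·0.72 + 0.9²·24.6²·0.66] + 813.325 = 775.444 + 813.325 = 1588.77.
Reliability = 1588.77 / 1902.97 = 0.8349.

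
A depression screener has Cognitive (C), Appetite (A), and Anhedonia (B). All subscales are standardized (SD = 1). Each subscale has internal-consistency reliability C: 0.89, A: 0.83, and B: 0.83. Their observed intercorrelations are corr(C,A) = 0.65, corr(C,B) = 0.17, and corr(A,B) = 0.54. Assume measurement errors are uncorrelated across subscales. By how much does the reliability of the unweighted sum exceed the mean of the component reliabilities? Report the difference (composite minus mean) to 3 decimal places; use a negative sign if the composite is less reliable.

0.071

Var(sum) = 3 + 2.72 = 5.72; true-score variance = 2.55 + 2.72 = 5.27; composite reliability = 0.9213.
Mean component reliability = 0.8500.
Difference = 0.9213 − 0.8500 = 0.071.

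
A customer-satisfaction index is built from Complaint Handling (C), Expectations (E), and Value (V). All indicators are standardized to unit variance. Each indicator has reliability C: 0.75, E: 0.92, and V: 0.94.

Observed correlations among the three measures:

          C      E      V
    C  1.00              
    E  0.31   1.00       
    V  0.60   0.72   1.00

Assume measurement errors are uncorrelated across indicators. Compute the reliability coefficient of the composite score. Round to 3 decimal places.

Var(C+E+V) = 3 + 2·[0.31 + 0.60 + 0.72] = 3 + 3.26 = 6.26.
Because errors are independent across components, Cov(Tᵢ,Tⱼ) = Cov(Xᵢ,Xⱼ); the off-diagonal part of the true-score variance is the same as above.
True-score variance = [0.75 + 0.92 + 0.94] + 3.26 = 2.61 + 3.26 = 5.87.
Reliability = 5.87 / 6.26 = 0.938.

0.938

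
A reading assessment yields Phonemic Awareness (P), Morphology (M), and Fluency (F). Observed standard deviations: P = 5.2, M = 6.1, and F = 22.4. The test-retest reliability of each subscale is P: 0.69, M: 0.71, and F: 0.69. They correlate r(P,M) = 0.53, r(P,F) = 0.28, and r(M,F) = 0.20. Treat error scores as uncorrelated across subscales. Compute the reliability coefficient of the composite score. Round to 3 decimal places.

0.757

Var(P+M+F) = 5.2² + 6.1² + 22.4² + 2·[5.2·6.1·0.53 + 5.2·22.4·0.28 + 6.1·22.4·0.20] = 566.01 + 153.508 = 719.518.
Because errors are independent across components, Cov(Tᵢ,Tⱼ) = Cov(Xᵢ,Xⱼ); the off-diagonal part of the true-score variance is the same as above.
True-score variance = [5.2²·0.69 + 6.1²·0.71 + 22.4²·0.69] + 153.508 = 391.291 + 153.508 = 544.799.
Reliability = 544.799 / 719.518 = 0.757.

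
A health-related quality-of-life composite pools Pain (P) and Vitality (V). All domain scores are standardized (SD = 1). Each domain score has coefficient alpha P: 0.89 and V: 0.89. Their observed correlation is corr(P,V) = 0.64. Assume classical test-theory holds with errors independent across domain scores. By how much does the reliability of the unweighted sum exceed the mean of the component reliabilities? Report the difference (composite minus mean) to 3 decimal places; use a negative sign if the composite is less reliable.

Var(sum) = 2 + 1.28 = 3.28; true-score variance = 1.78 + 1.28 = 3.06; composite reliability = 0.9329.
Mean component reliability = 0.8900.
Difference = 0.9329 − 0.8900 = 0.043.

0.043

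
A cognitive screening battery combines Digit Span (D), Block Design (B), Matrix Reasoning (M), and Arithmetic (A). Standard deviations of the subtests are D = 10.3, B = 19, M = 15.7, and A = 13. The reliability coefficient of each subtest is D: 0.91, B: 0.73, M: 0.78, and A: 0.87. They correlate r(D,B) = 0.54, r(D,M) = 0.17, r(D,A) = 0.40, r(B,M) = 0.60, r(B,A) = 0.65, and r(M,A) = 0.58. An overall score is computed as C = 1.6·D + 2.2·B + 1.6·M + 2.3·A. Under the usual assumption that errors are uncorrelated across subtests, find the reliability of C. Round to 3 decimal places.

Var(C) = 1.6²·10.3² + 2.2²·19² + 1.6²·15.7² + 2.3²·13² + 2·[3.52·10.3·19·0.54 + 2.56·10.3·15.7·0.17 + 3.68·10.3·13·0.40 + 3.52·19·15.7·0.60 + 5.06·19·13·0.65 + 3.68·15.7·13·0.58] = 3543.85 + 5034.97 = 8578.83.
Under uncorrelated errors the observed covariances equal the true-score covariances, so only the own-variance terms attenuate.
True-score variance = [1.6²·10.3²·0.91 + 2.2²·19²·0.73 + 1.6²·15.7²·0.78 + 2.3²·13²·0.87] + 5034.97 = 2792.61 + 5034.97 = 7827.59.
Reliability = 7827.59 / 8578.83 = 0.912.

0.912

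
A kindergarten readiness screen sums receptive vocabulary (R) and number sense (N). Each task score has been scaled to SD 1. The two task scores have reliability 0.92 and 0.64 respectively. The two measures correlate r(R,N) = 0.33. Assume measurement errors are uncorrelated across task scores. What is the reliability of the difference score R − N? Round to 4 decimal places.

Var(R−N) = 1 + 1 − 2·0.33 = 2 − 0.66 = 1.34.
With uncorrelated errors the cross-covariances are all true-score covariance, so they carry over unchanged; only the diagonal terms shrink to ρᵢσᵢ².
True-score variance = [0.92 + 0.64] − 0.66 = 1.56 − 0.66 = 0.9.
Reliability = 0.9 / 1.34 = 0.6716.

0.6716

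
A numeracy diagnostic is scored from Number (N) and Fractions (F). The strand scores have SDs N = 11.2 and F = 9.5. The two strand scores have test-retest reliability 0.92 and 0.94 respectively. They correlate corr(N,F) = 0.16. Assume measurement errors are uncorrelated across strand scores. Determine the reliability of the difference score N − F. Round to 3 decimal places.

Var(N−F) = 11.2² + 9.5² − 2·11.2·9.5·0.16 = 215.69 − 34.048 = 181.642.
Because errors are independent across components, Cov(Tᵢ,Tⱼ) = Cov(Xᵢ,Xⱼ); the off-diagonal part of the true-score variance is the same as above.
True-score variance = [11.2²·0.92 + 9.5²·0.94] − 34.048 = 200.24 − 34.048 = 166.192.
Reliability = 166.192 / 181.642 = 0.915.

0.915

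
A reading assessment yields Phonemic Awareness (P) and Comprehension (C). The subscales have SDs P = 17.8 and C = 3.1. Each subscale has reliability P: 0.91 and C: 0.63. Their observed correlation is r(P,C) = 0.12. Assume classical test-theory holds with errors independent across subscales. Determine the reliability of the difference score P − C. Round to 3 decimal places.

Var(P−C) = 17.8² + 3.1² − 2·17.8·3.1·0.12 = 326.45 − 13.2432 = 313.207.
With uncorrelated errors the cross-covariances are all true-score covariance, so they carry over unchanged; only the diagonal terms shrink to ρᵢσᵢ².
True-score variance = [17.8²·0.91 + 3.1²·0.63] − 13.2432 = 294.379 − 13.2432 = 281.136.
Reliability = 281.136 / 313.207 = 0.898.

0.898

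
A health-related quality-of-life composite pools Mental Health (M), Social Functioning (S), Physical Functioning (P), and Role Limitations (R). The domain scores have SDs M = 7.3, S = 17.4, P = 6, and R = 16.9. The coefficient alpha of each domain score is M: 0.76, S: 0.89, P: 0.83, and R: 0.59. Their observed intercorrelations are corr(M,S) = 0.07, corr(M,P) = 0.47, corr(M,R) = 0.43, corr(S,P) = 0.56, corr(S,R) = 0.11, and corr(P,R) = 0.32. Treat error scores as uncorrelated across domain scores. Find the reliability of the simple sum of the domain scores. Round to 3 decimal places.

Var(M+S+P+R) = 7.3² + 17.4² + 6² + 16.9² + 2·[7.3·17.4·0.07 + 7.3·6·0.47 + 7.3·16.9·0.43 + 17.4·6·0.56 + 17.4·16.9·0.11 + 6·16.9·0.32] = 677.66 + 411.57 = 1089.23.
Under uncorrelated errors the observed covariances equal the true-score covariances, so only the own-variance terms attenuate.
True-score variance = [7.3²·0.76 + 17.4²·0.89 + 6²·0.83 + 16.9²·0.59] + 411.57 = 508.347 + 411.57 = 919.917.
Reliability = 919.917 / 1089.23 = 0.845.

0.845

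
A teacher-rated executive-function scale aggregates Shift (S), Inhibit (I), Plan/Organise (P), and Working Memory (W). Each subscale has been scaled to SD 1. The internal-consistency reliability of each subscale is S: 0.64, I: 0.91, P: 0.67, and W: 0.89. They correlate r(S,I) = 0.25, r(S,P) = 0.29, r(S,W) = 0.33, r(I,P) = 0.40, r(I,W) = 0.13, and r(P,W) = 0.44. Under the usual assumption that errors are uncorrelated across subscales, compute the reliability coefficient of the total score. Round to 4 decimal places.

Var(S+I+P+W) = 4 + 2·[0.25 + 0.29 + 0.33 + 0.40 + 0.13 + 0.44] = 4 + 3.68 = 7.68.
Under uncorrelated errors the observed covariances equal the true-score covariances, so only the own-variance terms attenuate.
True-score variance = [0.64 + 0.91 + 0.67 + 0.89] + 3.68 = 3.11 + 3.68 = 6.79.
Reliability = 6.79 / 7.68 = 0.8841.

0.8841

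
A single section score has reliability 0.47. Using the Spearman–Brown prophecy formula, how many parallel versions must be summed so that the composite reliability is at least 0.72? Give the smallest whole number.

3

k ≥ ρ*(1−ρ₁)/(ρ₁(1−ρ*)) = 0.72·0.53 / (0.47·0.28) = 2.900.
Smallest integer k = 3.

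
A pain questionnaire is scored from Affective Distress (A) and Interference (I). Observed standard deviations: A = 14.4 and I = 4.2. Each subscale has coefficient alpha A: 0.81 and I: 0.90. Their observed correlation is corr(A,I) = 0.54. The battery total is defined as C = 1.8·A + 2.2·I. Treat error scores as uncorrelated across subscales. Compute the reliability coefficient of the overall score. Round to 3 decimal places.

Var(C) = 1.8²·14.4² + 2.2²·4.2² + 2·[3.96·14.4·4.2·0.54] = 757.224 + 258.661 = 1015.88.
With uncorrelated errors the cross-covariances are all true-score covariance, so they carry over unchanged; only the diagonal terms shrink to ρᵢσᵢ².
True-score variance = [1.8²·14.4²·0.81 + 2.2²·4.2²·0.90] + 258.661 = 621.035 + 258.661 = 879.696.
Reliability = 879.696 / 1015.88 = 0.866.

0.866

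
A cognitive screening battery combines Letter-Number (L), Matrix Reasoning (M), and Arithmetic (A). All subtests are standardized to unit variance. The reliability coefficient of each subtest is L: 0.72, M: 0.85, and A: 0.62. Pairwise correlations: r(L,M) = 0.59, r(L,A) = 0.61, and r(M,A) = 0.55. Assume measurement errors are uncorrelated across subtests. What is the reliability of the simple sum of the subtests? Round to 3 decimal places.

Var(L+M+A) = 3 + 2·[0.59 + 0.61 + 0.55] = 3 + 3.5 = 6.5.
Under uncorrelated errors the observed covariances equal the true-score covariances, so only the own-variance terms attenuate.
True-score variance = [0.72 + 0.85 + 0.62] + 3.5 = 2.19 + 3.5 = 5.69.
Reliability = 5.69 / 6.5 = 0.875.

0.875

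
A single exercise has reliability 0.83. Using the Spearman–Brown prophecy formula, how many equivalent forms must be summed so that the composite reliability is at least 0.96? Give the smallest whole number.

k ≥ ρ*(1−ρ₁)/(ρ₁(1−ρ*)) = 0.96·0.17 / (0.83·0.04) = 4.916.
Smallest integer k = 5.

5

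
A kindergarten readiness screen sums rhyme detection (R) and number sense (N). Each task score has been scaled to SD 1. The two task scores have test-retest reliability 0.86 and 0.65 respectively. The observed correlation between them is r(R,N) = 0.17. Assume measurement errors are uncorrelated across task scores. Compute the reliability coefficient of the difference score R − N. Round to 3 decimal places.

0.705

Var(R−N) = 1 + 1 − 2·0.17 = 2 − 0.34 = 1.66.
Under uncorrelated errors the observed covariances equal the true-score covariances, so only the own-variance terms attenuate.
True-score variance = [0.86 + 0.65] − 0.34 = 1.51 − 0.34 = 1.17.
Reliability = 1.17 / 1.66 = 0.705.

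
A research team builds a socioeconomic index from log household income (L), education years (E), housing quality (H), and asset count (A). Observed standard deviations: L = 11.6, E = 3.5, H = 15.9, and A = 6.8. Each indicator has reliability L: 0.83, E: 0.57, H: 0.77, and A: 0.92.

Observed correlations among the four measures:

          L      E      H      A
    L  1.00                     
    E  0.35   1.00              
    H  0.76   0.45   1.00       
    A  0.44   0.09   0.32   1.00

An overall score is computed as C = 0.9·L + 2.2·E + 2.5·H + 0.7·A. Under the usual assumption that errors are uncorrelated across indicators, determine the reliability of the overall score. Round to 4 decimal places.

0.8591

Var(C) = 0.9²·11.6² + 2.2²·3.5² + 2.5²·15.9² + 0.7²·6.8² + 2·[1.98·11.6·3.5·0.35 + 2.25·11.6·15.9·0.76 + 0.63·11.6·6.8·0.44 + 5.5·3.5·15.9·0.45 + 1.54·3.5·6.8·0.09 + 1.75·15.9·6.8·0.32] = 1771 + 1133.95 = 2904.95.
Because errors are independent across components, Cov(Tᵢ,Tⱼ) = Cov(Xᵢ,Xⱼ); the off-diagonal part of the true-score variance is the same as above.
True-score variance = [0.9²·11.6²·0.83 + 2.2²·3.5²·0.57 + 2.5²·15.9²·0.77 + 0.7²·6.8²·0.92] + 1133.95 = 1361.75 + 1133.95 = 2495.7.
Reliability = 2495.7 / 2904.95 = 0.8591.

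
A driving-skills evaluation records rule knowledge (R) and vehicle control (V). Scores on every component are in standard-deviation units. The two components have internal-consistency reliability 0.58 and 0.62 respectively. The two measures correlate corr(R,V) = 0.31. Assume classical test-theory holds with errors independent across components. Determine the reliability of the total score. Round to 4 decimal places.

Var(R+V) = 2 + 2·[0.31] = 2 + 0.62 = 2.62.
Because errors are independent across components, Cov(Tᵢ,Tⱼ) = Cov(Xᵢ,Xⱼ); the off-diagonal part of the true-score variance is the same as above.
True-score variance = [0.58 + 0.62] + 0.62 = 1.2 + 0.62 = 1.82.
Reliability = 1.82 / 2.62 = 0.6947.

0.6947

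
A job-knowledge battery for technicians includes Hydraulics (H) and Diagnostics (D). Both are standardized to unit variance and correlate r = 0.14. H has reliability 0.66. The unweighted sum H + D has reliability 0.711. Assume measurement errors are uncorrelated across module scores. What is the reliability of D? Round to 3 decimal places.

0.681

Var(H+D) = 2 + 2·0.14 = 2.280.
True-score variance = ρ_H + ρ_D + 2·0.14, so 0.711 = (0.66 + ρ_D + 0.28) / 2.280.
ρ_D = 0.711·2.280 − 0.66 − 0.28 = 0.681.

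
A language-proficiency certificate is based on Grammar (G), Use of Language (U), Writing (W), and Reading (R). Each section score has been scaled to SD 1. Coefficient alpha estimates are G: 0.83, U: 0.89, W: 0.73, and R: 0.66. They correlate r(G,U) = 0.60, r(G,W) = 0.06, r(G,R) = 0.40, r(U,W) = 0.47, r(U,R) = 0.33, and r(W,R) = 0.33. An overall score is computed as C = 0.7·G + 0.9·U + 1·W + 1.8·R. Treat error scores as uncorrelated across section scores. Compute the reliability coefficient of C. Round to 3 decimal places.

Var(C) = 0.7² + 0.9² + 1 + 1.8² + 2·[0.63·0.60 + 0.7·0.06 + 1.26·0.40 + 0.9·0.47 + 1.62·0.33 + 1.8·0.33] = 5.54 + 4.9512 = 10.4912.
Because errors are independent across components, Cov(Tᵢ,Tⱼ) = Cov(Xᵢ,Xⱼ); the off-diagonal part of the true-score variance is the same as above.
True-score variance = [0.7²·0.83 + 0.9²·0.89 + 0.73 + 1.8²·0.66] + 4.9512 = 3.996 + 4.9512 = 8.9472.
Reliability = 8.9472 / 10.4912 = 0.853.

0.853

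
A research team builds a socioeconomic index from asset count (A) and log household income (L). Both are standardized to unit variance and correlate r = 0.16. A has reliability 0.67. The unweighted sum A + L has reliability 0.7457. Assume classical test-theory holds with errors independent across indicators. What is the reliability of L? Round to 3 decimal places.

0.740

Var(A+L) = 2 + 2·0.16 = 2.320.
True-score variance = ρ_A + ρ_L + 2·0.16, so 0.7457 = (0.67 + ρ_L + 0.32) / 2.320.
ρ_L = 0.7457·2.320 − 0.67 − 0.32 = 0.740.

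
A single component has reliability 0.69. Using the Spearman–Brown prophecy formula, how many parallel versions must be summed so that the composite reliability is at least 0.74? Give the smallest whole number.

2

k ≥ ρ*(1−ρ₁)/(ρ₁(1−ρ*)) = 0.74·0.31 / (0.69·0.26) = 1.279.
Smallest integer k = 2.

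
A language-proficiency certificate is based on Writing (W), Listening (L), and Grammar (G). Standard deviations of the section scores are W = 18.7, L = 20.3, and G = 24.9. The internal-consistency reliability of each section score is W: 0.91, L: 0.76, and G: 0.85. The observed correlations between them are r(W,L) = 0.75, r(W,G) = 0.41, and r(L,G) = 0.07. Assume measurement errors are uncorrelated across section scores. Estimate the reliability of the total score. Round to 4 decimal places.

0.9071

Var(W+L+G) = 18.7² + 20.3² + 24.9² + 2·[18.7·20.3·0.75 + 18.7·24.9·0.41 + 20.3·24.9·0.07] = 1381.79 + 1022 = 2403.79.
Under uncorrelated errors the observed covariances equal the true-score covariances, so only the own-variance terms attenuate.
True-score variance = [18.7²·0.91 + 20.3²·0.76 + 24.9²·0.85] + 1022 = 1158.41 + 1022 = 2180.41.
Reliability = 2180.41 / 2403.79 = 0.9071.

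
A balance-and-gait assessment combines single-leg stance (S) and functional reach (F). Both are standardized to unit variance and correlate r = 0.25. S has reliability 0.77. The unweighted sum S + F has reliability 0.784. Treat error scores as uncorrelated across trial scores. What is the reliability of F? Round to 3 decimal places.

Var(S+F) = 2 + 2·0.25 = 2.500.
True-score variance = ρ_S + ρ_F + 2·0.25, so 0.784 = (0.77 + ρ_F + 0.50) / 2.500.
ρ_F = 0.784·2.500 − 0.77 − 0.50 = 0.690.

0.690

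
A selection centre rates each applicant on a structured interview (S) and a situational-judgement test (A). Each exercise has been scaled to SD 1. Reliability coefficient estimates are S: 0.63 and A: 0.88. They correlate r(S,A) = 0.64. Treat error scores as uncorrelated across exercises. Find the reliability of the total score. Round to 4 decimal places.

Var(S+A) = 2 + 2·[0.64] = 2 + 1.28 = 3.28.
Because errors are independent across components, Cov(Tᵢ,Tⱼ) = Cov(Xᵢ,Xⱼ); the off-diagonal part of the true-score variance is the same as above.
True-score variance = [0.63 + 0.88] + 1.28 = 1.51 + 1.28 = 2.79.
Reliability = 2.79 / 3.28 = 0.8506.

0.8506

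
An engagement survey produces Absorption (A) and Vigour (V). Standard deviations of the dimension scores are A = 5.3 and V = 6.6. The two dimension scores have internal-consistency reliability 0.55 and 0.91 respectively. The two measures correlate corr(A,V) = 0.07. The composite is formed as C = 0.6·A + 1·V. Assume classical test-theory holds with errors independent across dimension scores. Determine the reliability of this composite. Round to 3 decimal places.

Var(C) = 0.6²·5.3² + 6.6² + 2·[0.6·5.3·6.6·0.07] = 53.6724 + 2.93832 = 56.6107.
Because errors are independent across components, Cov(Tᵢ,Tⱼ) = Cov(Xᵢ,Xⱼ); the off-diagonal part of the true-score variance is the same as above.
True-score variance = [0.6²·5.3²·0.55 + 6.6²·0.91] + 2.93832 = 45.2014 + 2.93832 = 48.1397.
Reliability = 48.1397 / 56.6107 = 0.850.

0.850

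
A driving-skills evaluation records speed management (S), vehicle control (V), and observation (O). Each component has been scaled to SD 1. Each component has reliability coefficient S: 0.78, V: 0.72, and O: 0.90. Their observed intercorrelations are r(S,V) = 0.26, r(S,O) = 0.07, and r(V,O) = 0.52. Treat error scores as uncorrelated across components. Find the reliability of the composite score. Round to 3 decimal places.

Var(S+V+O) = 3 + 2·[0.26 + 0.07 + 0.52] = 3 + 1.7 = 4.7.
Because errors are independent across components, Cov(Tᵢ,Tⱼ) = Cov(Xᵢ,Xⱼ); the off-diagonal part of the true-score variance is the same as above.
True-score variance = [0.78 + 0.72 + 0.90] + 1.7 = 2.4 + 1.7 = 4.1.
Reliability = 4.1 / 4.7 = 0.872.

0.872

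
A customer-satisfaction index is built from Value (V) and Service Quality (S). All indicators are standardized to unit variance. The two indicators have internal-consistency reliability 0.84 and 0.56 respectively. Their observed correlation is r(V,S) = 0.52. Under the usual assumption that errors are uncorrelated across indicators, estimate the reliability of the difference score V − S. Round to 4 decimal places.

0.3750

Var(V−S) = 1 + 1 − 2·0.52 = 2 − 1.04 = 0.96.
Because errors are independent across components, Cov(Tᵢ,Tⱼ) = Cov(Xᵢ,Xⱼ); the off-diagonal part of the true-score variance is the same as above.
True-score variance = [0.84 + 0.56] − 1.04 = 1.4 − 1.04 = 0.36.
Reliability = 0.36 / 0.96 = 0.3750.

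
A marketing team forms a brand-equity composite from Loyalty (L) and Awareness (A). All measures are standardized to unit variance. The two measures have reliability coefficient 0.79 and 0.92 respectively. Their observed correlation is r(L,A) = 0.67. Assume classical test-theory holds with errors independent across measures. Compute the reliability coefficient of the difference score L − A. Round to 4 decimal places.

0.5606

Var(L−A) = 1 + 1 − 2·0.67 = 2 − 1.34 = 0.66.
Under uncorrelated errors the observed covariances equal the true-score covariances, so only the own-variance terms attenuate.
True-score variance = [0.79 + 0.92] − 1.34 = 1.71 − 1.34 = 0.37.
Reliability = 0.37 / 0.66 = 0.5606.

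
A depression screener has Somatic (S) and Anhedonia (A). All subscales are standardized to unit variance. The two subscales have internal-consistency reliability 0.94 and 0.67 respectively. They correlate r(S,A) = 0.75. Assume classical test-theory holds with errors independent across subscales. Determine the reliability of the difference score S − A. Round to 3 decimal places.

Var(S−A) = 1 + 1 − 2·0.75 = 2 − 1.5 = 0.5.
Under uncorrelated errors the observed covariances equal the true-score covariances, so only the own-variance terms attenuate.
True-score variance = [0.94 + 0.67] − 1.5 = 1.61 − 1.5 = 0.11.
Reliability = 0.11 / 0.5 = 0.220.

0.220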